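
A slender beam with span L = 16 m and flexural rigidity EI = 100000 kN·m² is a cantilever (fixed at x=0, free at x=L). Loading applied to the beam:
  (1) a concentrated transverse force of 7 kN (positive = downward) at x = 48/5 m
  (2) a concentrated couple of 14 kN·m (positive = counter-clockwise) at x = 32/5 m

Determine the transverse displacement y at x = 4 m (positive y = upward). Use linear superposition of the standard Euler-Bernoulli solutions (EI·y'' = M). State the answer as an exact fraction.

y(4) = -329/93750 m

Load 1 — point force P=7 kN at a=48/5 m (b=L-a=32/5):
  y_1 = -Px²(3a-x)/(6EI)  [x≤a] = -7·4²·(3·(48/5)-4)/(6·100000) = -217/46875 m
Load 2 — applied couple M₀=14 kN·m at a=32/5 m (b=L-a=48/5):
  y_2 = M₀x²/(2EI)  [x≤a] = 14·4²/(2·100000) = 7/6250 m
Superposition: y = Σ y_i = -329/93750 m ≈ -0.003509 m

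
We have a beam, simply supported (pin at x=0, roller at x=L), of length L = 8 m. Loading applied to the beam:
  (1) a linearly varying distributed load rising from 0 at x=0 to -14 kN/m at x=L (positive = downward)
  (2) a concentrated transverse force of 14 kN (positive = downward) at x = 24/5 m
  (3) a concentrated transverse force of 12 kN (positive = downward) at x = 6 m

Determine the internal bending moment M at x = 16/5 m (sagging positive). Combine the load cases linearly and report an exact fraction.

Load 1 — triangular load w₀=-14 kN/m (0→w₀ over full span):
  M_1 = w₀Lx/6 - w₀x³/(6L) = (-14)·8·(16/5)/6 - (-14)·(16/5)³/(6·8) = -6272/125 kN·m
Load 2 — point force P=14 kN at a=24/5 m (b=L-a=16/5):
  M_2 = Pbx/L  [x≤a] = 14·(16/5)·(16/5)/8 = 448/25 kN·m
Load 3 — point force P=12 kN at a=6 m (b=L-a=2):
  M_3 = Pbx/L  [x≤a] = 12·2·(16/5)/8 = 48/5 kN·m
Superposition: M = Σ M_i = -2832/125 kN·m ≈ -22.656000 kN·m

M(16/5) = -2832/125 kN·m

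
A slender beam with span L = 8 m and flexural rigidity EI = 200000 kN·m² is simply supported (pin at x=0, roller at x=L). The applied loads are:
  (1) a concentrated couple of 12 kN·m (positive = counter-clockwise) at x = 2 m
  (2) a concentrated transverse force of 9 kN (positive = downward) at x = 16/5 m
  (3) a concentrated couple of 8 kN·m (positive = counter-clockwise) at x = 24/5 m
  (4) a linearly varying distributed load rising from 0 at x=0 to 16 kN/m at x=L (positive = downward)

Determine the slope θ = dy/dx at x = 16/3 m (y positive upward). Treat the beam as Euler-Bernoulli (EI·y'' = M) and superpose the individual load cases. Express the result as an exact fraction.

θ(16/3) = 2821621/6075000000 rad

Load 1 — applied couple M₀=12 kN·m at a=2 m (b=L-a=6):
  θ_1 = (M₀x²/(2L)-M₀(x-a)+C₁)/EI  [x>a] with C₁=M₀(3b²-L²)/(6L)=11 = (12·(16/3)²/(2·8)-12·((16/3)-2)+11)/200000 = -23/600000 rad
Load 2 — point force P=9 kN at a=16/5 m (b=L-a=24/5):
  θ_2 = -Pa(2L²-6Lx+3x²+a²)/(6LEI)  [x>a] = -9·(16/5)·(2·8²-6·8·(16/3)+3·(16/3)²+(16/5)²)/(6·8·200000) = 38/390625 rad
Load 3 — applied couple M₀=8 kN·m at a=24/5 m (b=L-a=16/5):
  θ_3 = (M₀x²/(2L)-M₀(x-a)+C₁)/EI  [x>a] with C₁=M₀(3b²-L²)/(6L)=-416/75 = (8·(16/3)²/(2·8)-8·((16/3)-(24/5))+(-416/75))/200000 = 31/1406250 rad
Load 4 — triangular load w₀=16 kN/m (0→w₀ over full span):
  θ_4 = -w₀(7L⁴-30L²x²+15x⁴)/(360LEI) = -16·(7·8⁴-30·8²·(16/3)²+15·(16/3)⁴)/(360·8·200000) = 1456/3796875 rad
Superposition: θ = Σ θ_i = 2821621/6075000000 rad ≈ 0.000464 rad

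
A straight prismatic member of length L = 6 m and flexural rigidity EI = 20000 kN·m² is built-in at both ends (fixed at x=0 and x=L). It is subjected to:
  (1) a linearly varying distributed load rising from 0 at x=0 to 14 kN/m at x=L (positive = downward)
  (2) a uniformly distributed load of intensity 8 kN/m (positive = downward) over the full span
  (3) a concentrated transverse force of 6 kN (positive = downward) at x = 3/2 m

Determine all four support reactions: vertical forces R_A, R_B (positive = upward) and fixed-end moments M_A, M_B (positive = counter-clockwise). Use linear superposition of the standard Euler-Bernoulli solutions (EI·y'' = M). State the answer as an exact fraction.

R_A = 3333/80 kN, M_A = 3669/80 kN·m, R_B = 4347/80 kN, M_B = -4071/80 kN·m

Load 1 — triangular load w₀=14 kN/m (0→w₀ over full span):
  R_A = 3w₀L/20 = 3·14·6/20 = 63/5 kN
  M_A = w₀L²/30 = 14·6²/30 = 84/5 kN·m
  R_B = 7w₀L/20 = 7·14·6/20 = 147/5 kN
  M_B = -w₀L²/20 = -14·6²/20 = -126/5 kN·m
Load 2 — uniform load w=8 kN/m over full span:
  R_A = wL/2 = 8·6/2 = 24 kN
  M_A = wL²/12 = 8·6²/12 = 24 kN·m
  R_B = wL/2 = 8·6/2 = 24 kN
  M_B = -wL²/12 = -8·6²/12 = -24 kN·m
Load 3 — point force P=6 kN at a=3/2 m (b=L-a=9/2):
  R_A = Pb²(3a+b)/L³ = 6·(9/2)²·(3·(3/2)+(9/2))/6³ = 81/16 kN
  M_A = Pab²/L² = 6·(3/2)·(9/2)²/6² = 81/16 kN·m
  R_B = Pa²(a+3b)/L³ = 6·(3/2)²·((3/2)+3·(9/2))/6³ = 15/16 kN
  M_B = -Pa²b/L² = -6·(3/2)²·(9/2)/6² = -27/16 kN·m
Superposition: R_A = 3333/80 kN, M_A = 3669/80 kN·m, R_B = 4347/80 kN, M_B = -4071/80 kN·m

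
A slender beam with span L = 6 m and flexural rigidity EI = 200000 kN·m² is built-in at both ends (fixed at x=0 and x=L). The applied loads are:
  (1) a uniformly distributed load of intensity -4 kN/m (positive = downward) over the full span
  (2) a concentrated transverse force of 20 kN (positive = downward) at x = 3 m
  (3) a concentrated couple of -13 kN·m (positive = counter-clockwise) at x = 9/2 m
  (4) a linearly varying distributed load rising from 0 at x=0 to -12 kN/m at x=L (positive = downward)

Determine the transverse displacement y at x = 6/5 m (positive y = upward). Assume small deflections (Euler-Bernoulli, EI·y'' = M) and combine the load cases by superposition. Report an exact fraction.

Load 1 — uniform load w=-4 kN/m over full span:
  y_1 = -wx²(L-x)²/(24EI) = -(-4)·(6/5)²·(6-(6/5))²/(24·200000) = 54/1953125 m
Load 2 — point force P=20 kN at a=3 m (b=L-a=3):
  y_2 = -Pb²x²(3aL-(3a+b)x)/(6L³EI)  [x≤a] = -20·3²·(6/5)²·(3·3·6-(3·3+3)·(6/5))/(6·6³·200000) = -99/2500000 m
Load 3 — applied couple M₀=-13 kN·m at a=9/2 m (b=L-a=3/2):
  y_3 = (R_Ax³/6 - M_Ax²/2)/EI  [x≤a] with R_A=-39/16, M_A=-65/16 = ((-39/16)·(6/5)³/6 - (-65/16)·(6/5)²/2)/200000 = 2223/200000000 m
Load 4 — triangular load w₀=-12 kN/m (0→w₀ over full span):
  y_4 = -w₀x²(L-x)²(x+2L)/(120LEI) = -(-12)·(6/5)²·(6-(6/5))²·((6/5)+2·6)/(120·6·200000) = 1782/48828125 m
Superposition: y = Σ y_i = 891459/25000000000 m ≈ 0.000036 m

y(6/5) = 891459/25000000000 m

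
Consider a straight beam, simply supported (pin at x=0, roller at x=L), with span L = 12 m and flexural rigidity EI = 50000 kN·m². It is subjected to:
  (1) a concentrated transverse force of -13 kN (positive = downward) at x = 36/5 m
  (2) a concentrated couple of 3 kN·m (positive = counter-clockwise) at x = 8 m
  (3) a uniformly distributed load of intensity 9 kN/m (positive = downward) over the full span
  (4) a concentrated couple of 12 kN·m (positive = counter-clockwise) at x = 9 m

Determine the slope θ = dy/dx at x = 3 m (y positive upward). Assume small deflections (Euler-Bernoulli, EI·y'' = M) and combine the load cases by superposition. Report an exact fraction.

θ(3) = -381943/50000000 rad

Load 1 — point force P=-13 kN at a=36/5 m (b=L-a=24/5):
  θ_1 = -Pb(L²-b²-3x²)/(6LEI)  [x≤a] = -(-13)·(24/5)·(12²-(24/5)²-3·3²)/(6·12·50000) = 10179/6250000 rad
Load 2 — applied couple M₀=3 kN·m at a=8 m (b=L-a=4):
  θ_2 = (M₀x²/(2L)+C₁)/EI  [x≤a] with C₁=M₀(3b²-L²)/(6L)=-4 = (3·3²/(2·12)+(-4))/50000 = -23/400000 rad
Load 3 — uniform load w=9 kN/m over full span:
  θ_3 = -w(L³-6Lx²+4x³)/(24EI) = -9·(12³-6·12·3²+4·3³)/(24·50000) = -891/100000 rad
Load 4 — applied couple M₀=12 kN·m at a=9 m (b=L-a=3):
  θ_4 = (M₀x²/(2L)+C₁)/EI  [x≤a] with C₁=M₀(3b²-L²)/(6L)=-39/2 = (12·3²/(2·12)+(-39/2))/50000 = -3/10000 rad
Superposition: θ = Σ θ_i = -381943/50000000 rad ≈ -0.007639 rad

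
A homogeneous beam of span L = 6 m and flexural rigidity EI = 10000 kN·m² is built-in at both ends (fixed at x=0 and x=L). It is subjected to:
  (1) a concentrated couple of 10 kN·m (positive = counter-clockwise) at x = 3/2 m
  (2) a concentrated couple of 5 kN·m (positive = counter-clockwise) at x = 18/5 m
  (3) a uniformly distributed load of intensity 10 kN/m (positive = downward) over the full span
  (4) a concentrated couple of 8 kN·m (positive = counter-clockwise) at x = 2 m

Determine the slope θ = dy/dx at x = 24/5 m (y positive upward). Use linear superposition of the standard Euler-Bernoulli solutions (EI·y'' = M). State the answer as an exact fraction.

Load 1 — applied couple M₀=10 kN·m at a=3/2 m (b=L-a=9/2):
  θ_1 = (R_Ax²/2 - M_Ax - M₀(x-a))/EI  [x>a] with R_A=15/8, M_A=-15/8 = ((15/8)·(24/5)²/2 - (-15/8)·(24/5) - 10·((24/5)-(3/2)))/10000 = -3/12500 rad
Load 2 — applied couple M₀=5 kN·m at a=18/5 m (b=L-a=12/5):
  θ_2 = (R_Ax²/2 - M_Ax - M₀(x-a))/EI  [x>a] with R_A=6/5, M_A=8/5 = ((6/5)·(24/5)²/2 - (8/5)·(24/5) - 5·((24/5)-(18/5)))/10000 = 9/625000 rad
Load 3 — uniform load w=10 kN/m over full span:
  θ_3 = -wx(L-x)(L-2x)/(12EI) = -10·(24/5)·(6-(24/5))·(6-2·(24/5))/(12·10000) = 27/15625 rad
Load 4 — applied couple M₀=8 kN·m at a=2 m (b=L-a=4):
  θ_4 = (R_Ax²/2 - M_Ax - M₀(x-a))/EI  [x>a] with R_A=16/9, M_A=0 = ((16/9)·(24/5)²/2 - 0·(24/5) - 8·((24/5)-2))/10000 = -3/15625 rad
Superposition: θ = Σ θ_i = 819/625000 rad ≈ 0.001310 rad

θ(24/5) = 819/625000 rad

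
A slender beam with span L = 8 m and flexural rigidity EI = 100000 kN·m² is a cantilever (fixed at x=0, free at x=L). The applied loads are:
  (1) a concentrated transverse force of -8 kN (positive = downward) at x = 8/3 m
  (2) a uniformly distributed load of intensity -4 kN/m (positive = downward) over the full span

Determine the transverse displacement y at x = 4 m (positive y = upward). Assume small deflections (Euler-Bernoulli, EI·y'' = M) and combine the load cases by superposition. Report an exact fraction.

y(4) = 412/50625 m

Load 1 — point force P=-8 kN at a=8/3 m (b=L-a=16/3):
  y_1 = -Pa²(3x-a)/(6EI)  [x>a] = -(-8)·(8/3)²·(3·4-(8/3))/(6·100000) = 224/253125 m
Load 2 — uniform load w=-4 kN/m over full span:
  y_2 = -wx²(x²-4Lx+6L²)/(24EI) = -(-4)·4²·(4²-4·8·4+6·8²)/(24·100000) = 68/9375 m
Superposition: y = Σ y_i = 412/50625 m ≈ 0.008138 m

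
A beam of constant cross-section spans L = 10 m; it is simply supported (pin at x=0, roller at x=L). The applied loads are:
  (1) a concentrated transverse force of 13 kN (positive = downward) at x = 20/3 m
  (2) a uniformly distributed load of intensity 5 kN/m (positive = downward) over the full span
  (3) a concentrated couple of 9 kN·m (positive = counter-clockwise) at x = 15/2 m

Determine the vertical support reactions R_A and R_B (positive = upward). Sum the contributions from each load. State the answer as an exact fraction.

Load 1 — point force P=13 kN at a=20/3 m (b=L-a=10/3):
  R_A = Pb/L = 13·(10/3)/10 = 13/3 kN
  R_B = Pa/L = 13·(20/3)/10 = 26/3 kN
Load 2 — uniform load w=5 kN/m over full span:
  R_A = wL/2 = 5·10/2 = 25 kN
  R_B = wL/2 = 5·10/2 = 25 kN
Load 3 — applied couple M₀=9 kN·m at a=15/2 m (b=L-a=5/2):
  R_A = M₀/L = 9/10 kN
  R_B = -M₀/L = -9/10 kN
Superposition: R_A = 907/30 kN, R_B = 983/30 kN

R_A = 907/30 kN, R_B = 983/30 kN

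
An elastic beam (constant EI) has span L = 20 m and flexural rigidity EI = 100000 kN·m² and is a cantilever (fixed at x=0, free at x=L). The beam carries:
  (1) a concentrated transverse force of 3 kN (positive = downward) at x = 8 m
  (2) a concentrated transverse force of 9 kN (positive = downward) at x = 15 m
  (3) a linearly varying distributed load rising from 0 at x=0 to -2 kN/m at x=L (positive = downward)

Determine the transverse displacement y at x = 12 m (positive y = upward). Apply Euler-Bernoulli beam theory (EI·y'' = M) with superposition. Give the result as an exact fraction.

Load 1 — point force P=3 kN at a=8 m (b=L-a=12):
  y_1 = -Pa²(3x-a)/(6EI)  [x>a] = -3·8²·(3·12-8)/(6·100000) = -28/3125 m
Load 2 — point force P=9 kN at a=15 m (b=L-a=5):
  y_2 = -Px²(3a-x)/(6EI)  [x≤a] = -9·12²·(3·15-12)/(6·100000) = -891/12500 m
Load 3 — triangular load w₀=-2 kN/m (0→w₀ over full span):
  y_3 = (w₀Lx³/12-w₀L²x²/6-w₀x⁵/(120L))/EI = ((-2)·20·12³/12-(-2)·20²·12²/6-(-2)·12⁵/(120·20))/100000 = 10662/78125 m
Superposition: y = Σ y_i = 17573/312500 m ≈ 0.056234 m

y(12) = 17573/312500 m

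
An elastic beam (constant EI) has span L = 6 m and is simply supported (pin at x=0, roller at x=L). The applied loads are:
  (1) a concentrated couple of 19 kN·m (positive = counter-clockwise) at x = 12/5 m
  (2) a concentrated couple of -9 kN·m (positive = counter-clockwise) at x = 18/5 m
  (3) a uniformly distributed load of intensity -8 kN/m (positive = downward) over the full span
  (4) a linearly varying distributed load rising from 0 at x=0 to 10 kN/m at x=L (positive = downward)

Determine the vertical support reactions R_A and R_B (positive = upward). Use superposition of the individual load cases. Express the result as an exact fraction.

Load 1 — applied couple M₀=19 kN·m at a=12/5 m (b=L-a=18/5):
  R_A = M₀/L = 19/6 kN
  R_B = -M₀/L = -19/6 kN
Load 2 — applied couple M₀=-9 kN·m at a=18/5 m (b=L-a=12/5):
  R_A = M₀/L = (-9)/6 = -3/2 kN
  R_B = -M₀/L = -(-9)/6 = 3/2 kN
Load 3 — uniform load w=-8 kN/m over full span:
  R_A = wL/2 = (-8)·6/2 = -24 kN
  R_B = wL/2 = (-8)·6/2 = -24 kN
Load 4 — triangular load w₀=10 kN/m (0→w₀ over full span):
  R_A = w₀L/6 = 10·6/6 = 10 kN
  R_B = w₀L/3 = 10·6/3 = 20 kN
Superposition: R_A = -37/3 kN, R_B = -17/3 kN

R_A = -37/3 kN, R_B = -17/3 kN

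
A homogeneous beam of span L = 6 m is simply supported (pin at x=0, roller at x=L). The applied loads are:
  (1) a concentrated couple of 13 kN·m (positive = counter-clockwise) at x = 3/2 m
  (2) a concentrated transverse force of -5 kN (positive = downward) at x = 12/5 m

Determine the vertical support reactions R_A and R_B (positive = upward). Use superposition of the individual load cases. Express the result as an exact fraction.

Load 1 — applied couple M₀=13 kN·m at a=3/2 m (b=L-a=9/2):
  R_A = M₀/L = 13/6 kN
  R_B = -M₀/L = -13/6 kN
Load 2 — point force P=-5 kN at a=12/5 m (b=L-a=18/5):
  R_A = Pb/L = (-5)·(18/5)/6 = -3 kN
  R_B = Pa/L = (-5)·(12/5)/6 = -2 kN
Superposition: R_A = -5/6 kN, R_B = -25/6 kN

R_A = -5/6 kN, R_B = -25/6 kN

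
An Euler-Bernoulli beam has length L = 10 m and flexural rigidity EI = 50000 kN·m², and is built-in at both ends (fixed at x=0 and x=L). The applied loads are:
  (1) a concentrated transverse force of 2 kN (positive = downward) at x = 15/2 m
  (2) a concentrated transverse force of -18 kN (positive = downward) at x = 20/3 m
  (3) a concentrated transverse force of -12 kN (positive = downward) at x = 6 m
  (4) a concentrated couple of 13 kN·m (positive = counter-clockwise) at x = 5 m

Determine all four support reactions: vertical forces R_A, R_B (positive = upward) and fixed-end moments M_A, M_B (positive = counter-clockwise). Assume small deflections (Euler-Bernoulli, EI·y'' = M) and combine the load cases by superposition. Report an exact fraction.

R_A = -39769/6000 kN, M_A = -24799/1200 kN·m, R_B = -128231/6000 kN, M_B = 53261/1200 kN·m

Load 1 — point force P=2 kN at a=15/2 m (b=L-a=5/2):
  R_A = Pb²(3a+b)/L³ = 2·(5/2)²·(3·(15/2)+(5/2))/10³ = 5/16 kN
  M_A = Pab²/L² = 2·(15/2)·(5/2)²/10² = 15/16 kN·m
  R_B = Pa²(a+3b)/L³ = 2·(15/2)²·((15/2)+3·(5/2))/10³ = 27/16 kN
  M_B = -Pa²b/L² = -2·(15/2)²·(5/2)/10² = -45/16 kN·m
Load 2 — point force P=-18 kN at a=20/3 m (b=L-a=10/3):
  R_A = Pb²(3a+b)/L³ = (-18)·(10/3)²·(3·(20/3)+(10/3))/10³ = -14/3 kN
  M_A = Pab²/L² = (-18)·(20/3)·(10/3)²/10² = -40/3 kN·m
  R_B = Pa²(a+3b)/L³ = (-18)·(20/3)²·((20/3)+3·(10/3))/10³ = -40/3 kN
  M_B = -Pa²b/L² = -(-18)·(20/3)²·(10/3)/10² = 80/3 kN·m
Load 3 — point force P=-12 kN at a=6 m (b=L-a=4):
  R_A = Pb²(3a+b)/L³ = (-12)·4²·(3·6+4)/10³ = -528/125 kN
  M_A = Pab²/L² = (-12)·6·4²/10² = -288/25 kN·m
  R_B = Pa²(a+3b)/L³ = (-12)·6²·(6+3·4)/10³ = -972/125 kN
  M_B = -Pa²b/L² = -(-12)·6²·4/10² = 432/25 kN·m
Load 4 — applied couple M₀=13 kN·m at a=5 m (b=L-a=5):
  R_A = 6M₀ab/L³ = 6·13·5·5/10³ = 39/20 kN
  M_A = M₀b(2a-b)/L² = 13·5·(2·5-5)/10² = 13/4 kN·m
  R_B = -6M₀ab/L³ = -6·13·5·5/10³ = -39/20 kN
  M_B = M₀a(2b-a)/L² = 13·5·(2·5-5)/10² = 13/4 kN·m
Superposition: R_A = -39769/6000 kN, M_A = -24799/1200 kN·m, R_B = -128231/6000 kN, M_B = 53261/1200 kN·m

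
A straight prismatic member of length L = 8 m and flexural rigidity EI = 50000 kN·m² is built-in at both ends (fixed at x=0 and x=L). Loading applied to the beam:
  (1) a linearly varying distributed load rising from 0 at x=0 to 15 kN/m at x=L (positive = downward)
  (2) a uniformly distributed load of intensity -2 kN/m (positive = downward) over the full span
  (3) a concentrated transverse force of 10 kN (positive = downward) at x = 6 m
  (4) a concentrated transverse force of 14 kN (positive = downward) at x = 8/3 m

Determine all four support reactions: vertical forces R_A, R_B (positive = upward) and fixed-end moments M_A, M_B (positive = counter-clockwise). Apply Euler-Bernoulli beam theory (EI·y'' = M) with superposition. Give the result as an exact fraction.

Load 1 — triangular load w₀=15 kN/m (0→w₀ over full span):
  R_A = 3w₀L/20 = 3·15·8/20 = 18 kN
  M_A = w₀L²/30 = 15·8²/30 = 32 kN·m
  R_B = 7w₀L/20 = 7·15·8/20 = 42 kN
  M_B = -w₀L²/20 = -15·8²/20 = -48 kN·m
Load 2 — uniform load w=-2 kN/m over full span:
  R_A = wL/2 = (-2)·8/2 = -8 kN
  M_A = wL²/12 = (-2)·8²/12 = -32/3 kN·m
  R_B = wL/2 = (-2)·8/2 = -8 kN
  M_B = -wL²/12 = -(-2)·8²/12 = 32/3 kN·m
Load 3 — point force P=10 kN at a=6 m (b=L-a=2):
  R_A = Pb²(3a+b)/L³ = 10·2²·(3·6+2)/8³ = 25/16 kN
  M_A = Pab²/L² = 10·6·2²/8² = 15/4 kN·m
  R_B = Pa²(a+3b)/L³ = 10·6²·(6+3·2)/8³ = 135/16 kN
  M_B = -Pa²b/L² = -10·6²·2/8² = -45/4 kN·m
Load 4 — point force P=14 kN at a=8/3 m (b=L-a=16/3):
  R_A = Pb²(3a+b)/L³ = 14·(16/3)²·(3·(8/3)+(16/3))/8³ = 280/27 kN
  M_A = Pab²/L² = 14·(8/3)·(16/3)²/8² = 448/27 kN·m
  R_B = Pa²(a+3b)/L³ = 14·(8/3)²·((8/3)+3·(16/3))/8³ = 98/27 kN
  M_B = -Pa²b/L² = -14·(8/3)²·(16/3)/8² = -224/27 kN·m
Superposition: R_A = 9475/432 kN, M_A = 4501/108 kN·m, R_B = 19901/432 kN, M_B = -6143/108 kN·m

R_A = 9475/432 kN, M_A = 4501/108 kN·m, R_B = 19901/432 kN, M_B = -6143/108 kN·m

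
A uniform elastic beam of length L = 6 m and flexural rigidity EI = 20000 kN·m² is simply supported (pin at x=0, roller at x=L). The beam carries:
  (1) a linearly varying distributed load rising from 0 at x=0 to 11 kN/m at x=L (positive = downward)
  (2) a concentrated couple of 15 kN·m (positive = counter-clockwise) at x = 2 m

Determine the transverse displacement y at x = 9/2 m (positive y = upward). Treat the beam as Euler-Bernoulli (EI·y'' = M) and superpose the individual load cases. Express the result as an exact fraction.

Load 1 — triangular load w₀=11 kN/m (0→w₀ over full span):
  y_1 = -w₀x(7L⁴-10L²x²+3x⁴)/(360LEI) = -11·(9/2)·(7·6⁴-10·6²·(9/2)²+3·(9/2)⁴)/(360·6·20000) = -35343/10240000 m
Load 2 — applied couple M₀=15 kN·m at a=2 m (b=L-a=4):
  y_2 = (M₀x³/(6L)-M₀(x-a)²/2+C₁x)/EI  [x>a] with C₁=M₀(3b²-L²)/(6L)=5 = (15·(9/2)³/(6·6)-15·((9/2)-2)²/2+5·(9/2))/20000 = 87/128000 m
Superposition: y = Σ y_i = -28383/10240000 m ≈ -0.002772 m

y(9/2) = -28383/10240000 m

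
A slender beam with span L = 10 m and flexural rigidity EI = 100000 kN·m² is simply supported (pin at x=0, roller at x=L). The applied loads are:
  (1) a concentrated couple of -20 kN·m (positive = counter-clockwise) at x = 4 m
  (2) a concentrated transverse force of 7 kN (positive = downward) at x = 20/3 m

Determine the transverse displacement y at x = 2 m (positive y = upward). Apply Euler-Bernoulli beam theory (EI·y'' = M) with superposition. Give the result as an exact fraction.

Load 1 — applied couple M₀=-20 kN·m at a=4 m (b=L-a=6):
  y_1 = (M₀x³/(6L)+C₁x)/EI  [x≤a] with C₁=M₀(3b²-L²)/(6L)=-8/3 = ((-20)·2³/(6·10)+(-8/3)·2)/100000 = -1/12500 m
Load 2 — point force P=7 kN at a=20/3 m (b=L-a=10/3):
  y_2 = -Pbx(L²-b²-x²)/(6LEI)  [x≤a] = -7·(10/3)·2·(10²-(10/3)²-2²)/(6·10·100000) = -1337/2025000 m
Superposition: y = Σ y_i = -1499/2025000 m ≈ -0.000740 m

y(2) = -1499/2025000 m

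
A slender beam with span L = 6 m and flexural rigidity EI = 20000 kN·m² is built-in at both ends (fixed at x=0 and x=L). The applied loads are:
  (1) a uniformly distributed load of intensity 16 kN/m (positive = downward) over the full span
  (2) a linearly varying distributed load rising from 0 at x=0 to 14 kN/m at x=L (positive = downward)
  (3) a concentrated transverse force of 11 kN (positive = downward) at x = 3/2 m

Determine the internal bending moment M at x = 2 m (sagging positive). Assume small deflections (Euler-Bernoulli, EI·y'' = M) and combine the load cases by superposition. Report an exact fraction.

M(2) = 36101/1440 kN·m

Load 1 — uniform load w=16 kN/m over full span:
  M_1 = wLx/2 - wL²/12 - wx²/2 = 16·6·2/2 - 16·6²/12 - 16·2²/2 = 16 kN·m
Load 2 — triangular load w₀=14 kN/m (0→w₀ over full span):
  M_2 = 3w₀Lx/20 - w₀L²/30 - w₀x³/(6L) = 3·14·6·2/20 - 14·6²/30 - 14·2³/(6·6) = 238/45 kN·m
Load 3 — point force P=11 kN at a=3/2 m (b=L-a=9/2):
  M_3 = Pa²(a+3b)(L-x)/L³ - Pa²b/L²  [x>a] = 11·(3/2)²·((3/2)+3·(9/2))·(6-2)/6³ - 11·(3/2)²·(9/2)/6² = 121/32 kN·m
Superposition: M = Σ M_i = 36101/1440 kN·m ≈ 25.070139 kN·m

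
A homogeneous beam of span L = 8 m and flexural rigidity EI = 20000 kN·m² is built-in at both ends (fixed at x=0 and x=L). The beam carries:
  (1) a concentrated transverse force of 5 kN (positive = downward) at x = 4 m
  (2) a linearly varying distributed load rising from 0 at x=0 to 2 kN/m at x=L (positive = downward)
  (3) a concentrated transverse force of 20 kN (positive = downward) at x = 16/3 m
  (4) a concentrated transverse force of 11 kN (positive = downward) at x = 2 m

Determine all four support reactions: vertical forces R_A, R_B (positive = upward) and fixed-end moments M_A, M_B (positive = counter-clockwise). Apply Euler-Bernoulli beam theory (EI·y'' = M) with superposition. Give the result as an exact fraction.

R_A = 83663/4320 kN, M_A = 36173/1080 kN·m, R_B = 106417/4320 kN, M_B = -42367/1080 kN·m

Load 1 — point force P=5 kN at a=4 m (b=L-a=4):
  R_A = Pb²(3a+b)/L³ = 5·4²·(3·4+4)/8³ = 5/2 kN
  M_A = Pab²/L² = 5·4·4²/8² = 5 kN·m
  R_B = Pa²(a+3b)/L³ = 5·4²·(4+3·4)/8³ = 5/2 kN
  M_B = -Pa²b/L² = -5·4²·4/8² = -5 kN·m
Load 2 — triangular load w₀=2 kN/m (0→w₀ over full span):
  R_A = 3w₀L/20 = 3·2·8/20 = 12/5 kN
  M_A = w₀L²/30 = 2·8²/30 = 64/15 kN·m
  R_B = 7w₀L/20 = 7·2·8/20 = 28/5 kN
  M_B = -w₀L²/20 = -2·8²/20 = -32/5 kN·m
Load 3 — point force P=20 kN at a=16/3 m (b=L-a=8/3):
  R_A = Pb²(3a+b)/L³ = 20·(8/3)²·(3·(16/3)+(8/3))/8³ = 140/27 kN
  M_A = Pab²/L² = 20·(16/3)·(8/3)²/8² = 320/27 kN·m
  R_B = Pa²(a+3b)/L³ = 20·(16/3)²·((16/3)+3·(8/3))/8³ = 400/27 kN
  M_B = -Pa²b/L² = -20·(16/3)²·(8/3)/8² = -640/27 kN·m
Load 4 — point force P=11 kN at a=2 m (b=L-a=6):
  R_A = Pb²(3a+b)/L³ = 11·6²·(3·2+6)/8³ = 297/32 kN
  M_A = Pab²/L² = 11·2·6²/8² = 99/8 kN·m
  R_B = Pa²(a+3b)/L³ = 11·2²·(2+3·6)/8³ = 55/32 kN
  M_B = -Pa²b/L² = -11·2²·6/8² = -33/8 kN·m
Superposition: R_A = 83663/4320 kN, M_A = 36173/1080 kN·m, R_B = 106417/4320 kN, M_B = -42367/1080 kN·m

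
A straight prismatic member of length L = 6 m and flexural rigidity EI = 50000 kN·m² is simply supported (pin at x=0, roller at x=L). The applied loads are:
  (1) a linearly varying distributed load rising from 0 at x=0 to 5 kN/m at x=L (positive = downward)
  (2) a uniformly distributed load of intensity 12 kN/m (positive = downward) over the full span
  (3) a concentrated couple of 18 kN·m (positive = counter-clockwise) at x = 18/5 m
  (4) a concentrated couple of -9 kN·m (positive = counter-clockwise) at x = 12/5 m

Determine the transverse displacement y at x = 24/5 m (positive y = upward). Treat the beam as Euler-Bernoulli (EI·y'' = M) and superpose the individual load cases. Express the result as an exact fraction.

Load 1 — triangular load w₀=5 kN/m (0→w₀ over full span):
  y_1 = -w₀x(7L⁴-10L²x²+3x⁴)/(360LEI) = -5·(24/5)·(7·6⁴-10·6²·(24/5)²+3·(24/5)⁴)/(360·6·50000) = -10287/19531250 m
Load 2 — uniform load w=12 kN/m over full span:
  y_2 = -wx(L³-2Lx²+x³)/(24EI) = -12·(24/5)·(6³-2·6·(24/5)²+(24/5)³)/(24·50000) = -4698/1953125 m
Load 3 — applied couple M₀=18 kN·m at a=18/5 m (b=L-a=12/5):
  y_3 = (M₀x³/(6L)-M₀(x-a)²/2+C₁x)/EI  [x>a] with C₁=M₀(3b²-L²)/(6L)=-234/25 = (18·(24/5)³/(6·6)-18·((24/5)-(18/5))²/2+(-234/25)·(24/5))/50000 = -81/1562500 m
Load 4 — applied couple M₀=-9 kN·m at a=12/5 m (b=L-a=18/5):
  y_4 = (M₀x³/(6L)-M₀(x-a)²/2+C₁x)/EI  [x>a] with C₁=M₀(3b²-L²)/(6L)=-18/25 = ((-9)·(24/5)³/(6·6)-(-9)·((24/5)-(12/5))²/2+(-18/25)·(24/5))/50000 = -81/781250 m
Superposition: y = Σ y_i = -120609/39062500 m ≈ -0.003088 m

y(24/5) = -120609/39062500 m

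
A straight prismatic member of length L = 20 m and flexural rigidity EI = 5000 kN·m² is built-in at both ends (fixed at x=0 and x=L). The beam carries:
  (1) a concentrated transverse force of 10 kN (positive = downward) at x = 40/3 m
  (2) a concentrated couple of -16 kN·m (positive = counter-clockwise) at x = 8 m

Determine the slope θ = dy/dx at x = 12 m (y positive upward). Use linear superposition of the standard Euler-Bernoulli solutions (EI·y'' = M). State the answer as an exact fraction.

θ(12) = 1826/703125 rad

Load 1 — point force P=10 kN at a=40/3 m (b=L-a=20/3):
  θ_1 = -Pb²x(2aL-(3a+b)x)/(2L³EI)  [x≤a] = -10·(20/3)²·12·(2·(40/3)·20-(3·(40/3)+(20/3))·12)/(2·20³·5000) = 2/1125 rad
Load 2 — applied couple M₀=-16 kN·m at a=8 m (b=L-a=12):
  θ_2 = (R_Ax²/2 - M_Ax - M₀(x-a))/EI  [x>a] with R_A=-144/125, M_A=-48/25 = ((-144/125)·12²/2 - (-48/25)·12 - (-16)·(12-8))/5000 = 64/78125 rad
Superposition: θ = Σ θ_i = 1826/703125 rad ≈ 0.002597 rad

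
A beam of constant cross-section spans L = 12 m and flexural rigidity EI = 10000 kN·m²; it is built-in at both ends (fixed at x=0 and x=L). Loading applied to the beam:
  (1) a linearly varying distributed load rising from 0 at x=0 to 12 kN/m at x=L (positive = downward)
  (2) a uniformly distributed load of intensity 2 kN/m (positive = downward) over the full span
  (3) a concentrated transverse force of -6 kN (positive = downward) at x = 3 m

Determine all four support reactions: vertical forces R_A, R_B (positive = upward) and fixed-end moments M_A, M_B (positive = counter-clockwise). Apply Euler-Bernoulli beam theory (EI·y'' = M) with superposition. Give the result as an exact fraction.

Load 1 — triangular load w₀=12 kN/m (0→w₀ over full span):
  R_A = 3w₀L/20 = 3·12·12/20 = 108/5 kN
  M_A = w₀L²/30 = 12·12²/30 = 288/5 kN·m
  R_B = 7w₀L/20 = 7·12·12/20 = 252/5 kN
  M_B = -w₀L²/20 = -12·12²/20 = -432/5 kN·m
Load 2 — uniform load w=2 kN/m over full span:
  R_A = wL/2 = 2·12/2 = 12 kN
  M_A = wL²/12 = 2·12²/12 = 24 kN·m
  R_B = wL/2 = 2·12/2 = 12 kN
  M_B = -wL²/12 = -2·12²/12 = -24 kN·m
Load 3 — point force P=-6 kN at a=3 m (b=L-a=9):
  R_A = Pb²(3a+b)/L³ = (-6)·9²·(3·3+9)/12³ = -81/16 kN
  M_A = Pab²/L² = (-6)·3·9²/12² = -81/8 kN·m
  R_B = Pa²(a+3b)/L³ = (-6)·3²·(3+3·9)/12³ = -15/16 kN
  M_B = -Pa²b/L² = -(-6)·3²·9/12² = 27/8 kN·m
Superposition: R_A = 2283/80 kN, M_A = 2859/40 kN·m, R_B = 4917/80 kN, M_B = -4281/40 kN·m

R_A = 2283/80 kN, M_A = 2859/40 kN·m, R_B = 4917/80 kN, M_B = -4281/40 kN·m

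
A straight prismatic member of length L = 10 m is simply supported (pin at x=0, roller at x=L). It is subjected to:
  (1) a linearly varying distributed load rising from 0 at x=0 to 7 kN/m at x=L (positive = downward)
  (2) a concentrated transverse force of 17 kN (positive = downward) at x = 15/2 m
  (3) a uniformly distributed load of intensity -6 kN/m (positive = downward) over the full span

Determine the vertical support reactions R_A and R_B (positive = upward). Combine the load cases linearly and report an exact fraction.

R_A = -169/12 kN, R_B = 73/12 kN

Load 1 — triangular load w₀=7 kN/m (0→w₀ over full span):
  R_A = w₀L/6 = 7·10/6 = 35/3 kN
  R_B = w₀L/3 = 7·10/3 = 70/3 kN
Load 2 — point force P=17 kN at a=15/2 m (b=L-a=5/2):
  R_A = Pb/L = 17·(5/2)/10 = 17/4 kN
  R_B = Pa/L = 17·(15/2)/10 = 51/4 kN
Load 3 — uniform load w=-6 kN/m over full span:
  R_A = wL/2 = (-6)·10/2 = -30 kN
  R_B = wL/2 = (-6)·10/2 = -30 kN
Superposition: R_A = -169/12 kN, R_B = 73/12 kN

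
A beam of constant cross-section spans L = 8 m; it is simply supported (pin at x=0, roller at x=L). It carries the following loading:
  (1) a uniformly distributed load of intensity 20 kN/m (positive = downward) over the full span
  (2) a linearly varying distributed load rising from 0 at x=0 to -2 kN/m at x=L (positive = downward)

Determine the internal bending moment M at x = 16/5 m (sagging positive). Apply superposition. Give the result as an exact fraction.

Load 1 — uniform load w=20 kN/m over full span:
  M_1 = wx(L-x)/2 = 20·(16/5)·(8-(16/5))/2 = 768/5 kN·m
Load 2 — triangular load w₀=-2 kN/m (0→w₀ over full span):
  M_2 = w₀Lx/6 - w₀x³/(6L) = (-2)·8·(16/5)/6 - (-2)·(16/5)³/(6·8) = -896/125 kN·m
Superposition: M = Σ M_i = 18304/125 kN·m ≈ 146.432000 kN·m

M(16/5) = 18304/125 kN·m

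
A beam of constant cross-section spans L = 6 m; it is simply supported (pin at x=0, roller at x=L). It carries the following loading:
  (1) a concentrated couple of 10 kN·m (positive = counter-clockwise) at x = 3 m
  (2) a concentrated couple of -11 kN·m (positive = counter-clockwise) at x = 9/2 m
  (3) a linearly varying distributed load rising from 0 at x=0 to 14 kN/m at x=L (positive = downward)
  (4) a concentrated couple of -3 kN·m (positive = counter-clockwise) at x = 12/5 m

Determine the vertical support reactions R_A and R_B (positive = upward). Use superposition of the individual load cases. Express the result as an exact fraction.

R_A = 40/3 kN, R_B = 86/3 kN

Load 1 — applied couple M₀=10 kN·m at a=3 m (b=L-a=3):
  R_A = M₀/L = 10/6 = 5/3 kN
  R_B = -M₀/L = -10/6 = -5/3 kN
Load 2 — applied couple M₀=-11 kN·m at a=9/2 m (b=L-a=3/2):
  R_A = M₀/L = (-11)/6 = -11/6 kN
  R_B = -M₀/L = -(-11)/6 = 11/6 kN
Load 3 — triangular load w₀=14 kN/m (0→w₀ over full span):
  R_A = w₀L/6 = 14·6/6 = 14 kN
  R_B = w₀L/3 = 14·6/3 = 28 kN
Load 4 — applied couple M₀=-3 kN·m at a=12/5 m (b=L-a=18/5):
  R_A = M₀/L = (-3)/6 = -1/2 kN
  R_B = -M₀/L = -(-3)/6 = 1/2 kN
Superposition: R_A = 40/3 kN, R_B = 86/3 kN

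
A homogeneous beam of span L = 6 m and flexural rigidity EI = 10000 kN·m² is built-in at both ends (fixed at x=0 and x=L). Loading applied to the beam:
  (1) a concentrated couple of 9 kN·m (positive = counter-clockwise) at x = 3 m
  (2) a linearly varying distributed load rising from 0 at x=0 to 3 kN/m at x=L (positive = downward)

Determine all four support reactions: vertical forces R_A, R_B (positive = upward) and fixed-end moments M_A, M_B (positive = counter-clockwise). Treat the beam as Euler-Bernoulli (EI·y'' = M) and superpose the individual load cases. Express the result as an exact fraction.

R_A = 99/20 kN, M_A = 117/20 kN·m, R_B = 81/20 kN, M_B = -63/20 kN·m

Load 1 — applied couple M₀=9 kN·m at a=3 m (b=L-a=3):
  R_A = 6M₀ab/L³ = 6·9·3·3/6³ = 9/4 kN
  M_A = M₀b(2a-b)/L² = 9·3·(2·3-3)/6² = 9/4 kN·m
  R_B = -6M₀ab/L³ = -6·9·3·3/6³ = -9/4 kN
  M_B = M₀a(2b-a)/L² = 9·3·(2·3-3)/6² = 9/4 kN·m
Load 2 — triangular load w₀=3 kN/m (0→w₀ over full span):
  R_A = 3w₀L/20 = 3·3·6/20 = 27/10 kN
  M_A = w₀L²/30 = 3·6²/30 = 18/5 kN·m
  R_B = 7w₀L/20 = 7·3·6/20 = 63/10 kN
  M_B = -w₀L²/20 = -3·6²/20 = -27/5 kN·m
Superposition: R_A = 99/20 kN, M_A = 117/20 kN·m, R_B = 81/20 kN, M_B = -63/20 kN·m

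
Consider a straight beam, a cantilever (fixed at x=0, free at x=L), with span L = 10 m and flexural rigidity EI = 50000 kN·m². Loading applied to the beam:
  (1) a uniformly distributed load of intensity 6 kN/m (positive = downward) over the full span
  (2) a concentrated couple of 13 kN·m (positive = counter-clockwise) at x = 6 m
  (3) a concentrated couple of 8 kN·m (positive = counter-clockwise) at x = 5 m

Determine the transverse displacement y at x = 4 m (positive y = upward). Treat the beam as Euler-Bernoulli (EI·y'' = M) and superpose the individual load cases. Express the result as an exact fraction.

y(4) = -207/6250 m

Load 1 — uniform load w=6 kN/m over full span:
  y_1 = -wx²(x²-4Lx+6L²)/(24EI) = -6·4²·(4²-4·10·4+6·10²)/(24·50000) = -114/3125 m
Load 2 — applied couple M₀=13 kN·m at a=6 m (b=L-a=4):
  y_2 = M₀x²/(2EI)  [x≤a] = 13·4²/(2·50000) = 13/6250 m
Load 3 — applied couple M₀=8 kN·m at a=5 m (b=L-a=5):
  y_3 = M₀x²/(2EI)  [x≤a] = 8·4²/(2·50000) = 4/3125 m
Superposition: y = Σ y_i = -207/6250 m ≈ -0.033120 m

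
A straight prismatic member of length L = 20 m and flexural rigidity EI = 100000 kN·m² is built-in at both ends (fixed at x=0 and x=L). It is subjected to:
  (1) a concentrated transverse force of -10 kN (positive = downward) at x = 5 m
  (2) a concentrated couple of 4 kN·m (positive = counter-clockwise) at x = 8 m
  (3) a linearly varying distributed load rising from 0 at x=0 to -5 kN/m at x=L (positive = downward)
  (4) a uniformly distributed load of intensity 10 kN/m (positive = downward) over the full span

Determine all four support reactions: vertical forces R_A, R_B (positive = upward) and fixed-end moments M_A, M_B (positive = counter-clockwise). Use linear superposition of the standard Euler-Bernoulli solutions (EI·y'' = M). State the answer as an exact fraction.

R_A = 153701/2000 kN, M_A = 143413/600 kN·m, R_B = 126299/2000 kN, M_B = -133607/600 kN·m

Load 1 — point force P=-10 kN at a=5 m (b=L-a=15):
  R_A = Pb²(3a+b)/L³ = (-10)·15²·(3·5+15)/20³ = -135/16 kN
  M_A = Pab²/L² = (-10)·5·15²/20² = -225/8 kN·m
  R_B = Pa²(a+3b)/L³ = (-10)·5²·(5+3·15)/20³ = -25/16 kN
  M_B = -Pa²b/L² = -(-10)·5²·15/20² = 75/8 kN·m
Load 2 — applied couple M₀=4 kN·m at a=8 m (b=L-a=12):
  R_A = 6M₀ab/L³ = 6·4·8·12/20³ = 36/125 kN
  M_A = M₀b(2a-b)/L² = 4·12·(2·8-12)/20² = 12/25 kN·m
  R_B = -6M₀ab/L³ = -6·4·8·12/20³ = -36/125 kN
  M_B = M₀a(2b-a)/L² = 4·8·(2·12-8)/20² = 32/25 kN·m
Load 3 — triangular load w₀=-5 kN/m (0→w₀ over full span):
  R_A = 3w₀L/20 = 3·(-5)·20/20 = -15 kN
  M_A = w₀L²/30 = (-5)·20²/30 = -200/3 kN·m
  R_B = 7w₀L/20 = 7·(-5)·20/20 = -35 kN
  M_B = -w₀L²/20 = -(-5)·20²/20 = 100 kN·m
Load 4 — uniform load w=10 kN/m over full span:
  R_A = wL/2 = 10·20/2 = 100 kN
  M_A = wL²/12 = 10·20²/12 = 1000/3 kN·m
  R_B = wL/2 = 10·20/2 = 100 kN
  M_B = -wL²/12 = -10·20²/12 = -1000/3 kN·m
Superposition: R_A = 153701/2000 kN, M_A = 143413/600 kN·m, R_B = 126299/2000 kN, M_B = -133607/600 kN·m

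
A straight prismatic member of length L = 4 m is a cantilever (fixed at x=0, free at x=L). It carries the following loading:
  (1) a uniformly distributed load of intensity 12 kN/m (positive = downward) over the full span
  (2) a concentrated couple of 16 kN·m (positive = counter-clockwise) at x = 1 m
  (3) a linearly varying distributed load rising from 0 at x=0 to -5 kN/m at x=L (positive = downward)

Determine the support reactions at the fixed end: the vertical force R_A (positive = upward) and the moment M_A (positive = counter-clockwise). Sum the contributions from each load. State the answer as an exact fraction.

R_A = 38 kN, M_A = 160/3 kN·m

Load 1 — uniform load w=12 kN/m over full span:
  R_A = wL = 12·4 = 48 kN
  M_A = wL²/2 = 12·4²/2 = 96 kN·m
Load 2 — applied couple M₀=16 kN·m at a=1 m (b=L-a=3):
  R_A = 0 kN
  M_A = -M₀ = -16 kN·m
Load 3 — triangular load w₀=-5 kN/m (0→w₀ over full span):
  R_A = w₀L/2 = (-5)·4/2 = -10 kN
  M_A = w₀L²/3 = (-5)·4²/3 = -80/3 kN·m
Superposition: R_A = 38 kN, M_A = 160/3 kN·m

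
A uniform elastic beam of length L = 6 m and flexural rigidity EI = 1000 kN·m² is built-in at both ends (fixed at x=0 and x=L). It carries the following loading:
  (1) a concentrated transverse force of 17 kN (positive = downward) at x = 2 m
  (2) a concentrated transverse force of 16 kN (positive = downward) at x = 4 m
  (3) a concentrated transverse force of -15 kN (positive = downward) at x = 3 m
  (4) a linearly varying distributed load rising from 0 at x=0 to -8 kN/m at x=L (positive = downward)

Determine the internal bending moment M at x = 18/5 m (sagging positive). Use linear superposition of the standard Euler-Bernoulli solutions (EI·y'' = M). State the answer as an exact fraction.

Load 1 — point force P=17 kN at a=2 m (b=L-a=4):
  M_1 = Pa²(a+3b)(L-x)/L³ - Pa²b/L²  [x>a] = 17·2²·(2+3·4)·(6-(18/5))/6³ - 17·2²·4/6² = 136/45 kN·m
Load 2 — point force P=16 kN at a=4 m (b=L-a=2):
  M_2 = Pb²(3a+b)x/L³ - Pab²/L²  [x≤a] = 16·2²·(3·4+2)·(18/5)/6³ - 16·4·2²/6² = 352/45 kN·m
Load 3 — point force P=-15 kN at a=3 m (b=L-a=3):
  M_3 = Pa²(a+3b)(L-x)/L³ - Pa²b/L²  [x>a] = (-15)·3²·(3+3·3)·(6-(18/5))/6³ - (-15)·3²·3/6² = -27/4 kN·m
Load 4 — triangular load w₀=-8 kN/m (0→w₀ over full span):
  M_4 = 3w₀Lx/20 - w₀L²/30 - w₀x³/(6L) = 3·(-8)·6·(18/5)/20 - (-8)·6²/30 - (-8)·(18/5)³/(6·6) = -744/125 kN·m
Superposition: M = Σ M_i = -8359/4500 kN·m ≈ -1.857556 kN·m

M(18/5) = -8359/4500 kN·m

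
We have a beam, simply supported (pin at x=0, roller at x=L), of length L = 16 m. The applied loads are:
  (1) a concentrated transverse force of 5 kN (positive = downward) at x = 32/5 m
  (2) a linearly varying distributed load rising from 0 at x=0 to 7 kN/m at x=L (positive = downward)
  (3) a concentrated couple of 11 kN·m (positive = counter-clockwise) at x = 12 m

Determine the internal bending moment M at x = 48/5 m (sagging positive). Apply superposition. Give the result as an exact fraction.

M(48/5) = 16761/125 kN·m

Load 1 — point force P=5 kN at a=32/5 m (b=L-a=48/5):
  M_1 = Pa(L-x)/L  [x>a] = 5·(32/5)·(16-(48/5))/16 = 64/5 kN·m
Load 2 — triangular load w₀=7 kN/m (0→w₀ over full span):
  M_2 = w₀Lx/6 - w₀x³/(6L) = 7·16·(48/5)/6 - 7·(48/5)³/(6·16) = 14336/125 kN·m
Load 3 — applied couple M₀=11 kN·m at a=12 m (b=L-a=4):
  M_3 = M₀x/L  [x≤a] = 11·(48/5)/16 = 33/5 kN·m
Superposition: M = Σ M_i = 16761/125 kN·m ≈ 134.088000 kN·m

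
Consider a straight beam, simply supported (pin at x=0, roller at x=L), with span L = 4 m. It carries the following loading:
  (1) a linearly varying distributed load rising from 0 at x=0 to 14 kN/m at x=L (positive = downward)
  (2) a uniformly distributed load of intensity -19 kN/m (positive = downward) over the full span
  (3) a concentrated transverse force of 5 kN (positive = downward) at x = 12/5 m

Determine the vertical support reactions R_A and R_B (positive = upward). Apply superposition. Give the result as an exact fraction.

Load 1 — triangular load w₀=14 kN/m (0→w₀ over full span):
  R_A = w₀L/6 = 14·4/6 = 28/3 kN
  R_B = w₀L/3 = 14·4/3 = 56/3 kN
Load 2 — uniform load w=-19 kN/m over full span:
  R_A = wL/2 = (-19)·4/2 = -38 kN
  R_B = wL/2 = (-19)·4/2 = -38 kN
Load 3 — point force P=5 kN at a=12/5 m (b=L-a=8/5):
  R_A = Pb/L = 5·(8/5)/4 = 2 kN
  R_B = Pa/L = 5·(12/5)/4 = 3 kN
Superposition: R_A = -80/3 kN, R_B = -49/3 kN

R_A = -80/3 kN, R_B = -49/3 kN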